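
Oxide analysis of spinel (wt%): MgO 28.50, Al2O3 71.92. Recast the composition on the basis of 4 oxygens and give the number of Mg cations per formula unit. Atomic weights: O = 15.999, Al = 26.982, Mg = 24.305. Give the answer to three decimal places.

MgO (M=40.304): mol = 0.70713; Mg = 0.70713, O = 0.70713.
Al2O3 (M=101.961): mol = 0.70537; Al = 1.41074, O = 2.11611.
ΣO = 2.82324; factor = 4/ΣO = 1.41681.
Mg apfu = 0.70713 × 1.41681 = 1.002.

1.002 Mg apfu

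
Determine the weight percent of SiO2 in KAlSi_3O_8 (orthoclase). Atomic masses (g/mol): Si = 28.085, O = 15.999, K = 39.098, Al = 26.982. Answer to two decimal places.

Molar mass of KAlSi_3O_8 = 1×39.098 + 1×26.982 + 3×28.085 + 8×15.999 = 278.327 g/mol.
Each formula unit contains 3 Si, equivalent to 3/1 = 3.0000 mol SiO2.
M(SiO2) = 1×28.085 + 2×15.999 = 60.083 g/mol.
Mass of SiO2 per formula unit = 3.0000 × 60.083 = 180.249 g.
SiO2 wt% = 180.249 / 278.327 × 100 = 64.76%.

64.76 wt%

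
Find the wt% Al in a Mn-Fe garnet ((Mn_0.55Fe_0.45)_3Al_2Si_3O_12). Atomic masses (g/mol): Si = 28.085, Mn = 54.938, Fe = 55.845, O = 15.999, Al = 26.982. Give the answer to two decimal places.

Molar mass of (Mn_0.55Fe_0.45)_3Al_2Si_3O_12: 1.65×54.938 + 1.35×55.845 + 2×26.982 + 3×28.085 + 12×15.999 = 496.245 g/mol.
Mass of Al per formula unit: 2 × 26.982 = 53.964 g.
Weight fraction Al = 53.964 / 496.245 = 0.1087.

10.87 weight percent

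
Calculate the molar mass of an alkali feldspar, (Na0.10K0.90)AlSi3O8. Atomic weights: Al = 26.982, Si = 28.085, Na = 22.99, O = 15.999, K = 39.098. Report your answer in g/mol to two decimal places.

The formula mass is the sum 0.10*22.99 + 0.90*39.098 + 1*26.982 + 3*28.085 + 8*15.999.

276.72 g/mol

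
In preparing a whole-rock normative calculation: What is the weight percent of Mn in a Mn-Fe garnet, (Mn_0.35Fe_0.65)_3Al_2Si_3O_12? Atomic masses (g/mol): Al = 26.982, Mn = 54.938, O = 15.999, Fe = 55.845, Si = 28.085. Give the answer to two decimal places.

M((Mn_0.35Fe_0.65)_3Al_2Si_3O_12) = 496.790 g/mol.
Mn contributes 1.05 × 54.938 = 57.685 g per mole.
57.685/496.790 = 0.1161 → 11.61%.

11.61 mass %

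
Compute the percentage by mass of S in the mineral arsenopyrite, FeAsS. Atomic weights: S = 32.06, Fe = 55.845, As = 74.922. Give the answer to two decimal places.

19.69 wt%

Formula mass = 1·55.845 + 1·74.922 + 1·32.06 = 162.827 g/mol, of which 32.060 g is S.
So S makes up 32.060/162.827 = 0.1969 of the mass, i.e. 19.69%.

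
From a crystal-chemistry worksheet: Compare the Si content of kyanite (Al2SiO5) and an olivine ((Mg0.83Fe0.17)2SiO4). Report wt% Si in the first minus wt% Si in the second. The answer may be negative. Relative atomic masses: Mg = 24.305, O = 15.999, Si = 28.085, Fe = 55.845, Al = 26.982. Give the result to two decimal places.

-1.22 percentage points

M(Al2SiO5) = 162.044 g/mol, so wt% Si = 28.085/162.044 × 100 = 17.33%.
M((Mg0.83Fe0.17)2SiO4) = 151.415 g/mol, so wt% Si = 28.085/151.415 × 100 = 18.55%.
17.33 − 18.55 = -1.22 pp.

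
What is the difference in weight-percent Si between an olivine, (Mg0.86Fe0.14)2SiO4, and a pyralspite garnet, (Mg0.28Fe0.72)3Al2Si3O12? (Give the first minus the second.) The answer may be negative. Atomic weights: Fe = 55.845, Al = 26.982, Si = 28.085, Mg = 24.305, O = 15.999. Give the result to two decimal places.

Si in (Mg0.86Fe0.14)2SiO4: molar mass 149.522 g/mol; 1×28.085 = 28.085 g → 18.78 wt%.
Si in (Mg0.28Fe0.72)3Al2Si3O12: molar mass 471.248 g/mol; 3×28.085 = 84.255 g → 17.88 wt%.
Difference = 18.78 − 17.88 = 0.90 percentage points.

0.90 percentage points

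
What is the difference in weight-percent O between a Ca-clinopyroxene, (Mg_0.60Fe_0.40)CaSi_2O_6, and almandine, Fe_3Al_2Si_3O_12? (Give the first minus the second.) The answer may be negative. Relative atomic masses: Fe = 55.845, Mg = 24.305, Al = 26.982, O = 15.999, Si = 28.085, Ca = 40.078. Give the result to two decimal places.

M((Mg_0.60Fe_0.40)CaSi_2O_6) = 229.163 g/mol, so wt% O = 95.994/229.163 × 100 = 41.89%.
M(Fe_3Al_2Si_3O_12) = 497.742 g/mol, so wt% O = 191.988/497.742 × 100 = 38.57%.
41.89 − 38.57 = 3.32 pp.

3.32 percentage points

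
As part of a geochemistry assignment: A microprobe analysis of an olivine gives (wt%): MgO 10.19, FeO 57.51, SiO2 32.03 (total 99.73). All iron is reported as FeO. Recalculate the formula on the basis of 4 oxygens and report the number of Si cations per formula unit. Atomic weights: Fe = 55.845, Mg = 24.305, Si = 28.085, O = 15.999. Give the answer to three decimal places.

1.006 Si apfu

10.19 wt% MgO ÷ 40.304 g/mol = 0.25283 mol, giving 0.25283 Mg and 0.25283 O.
57.51 wt% FeO ÷ 71.844 g/mol = 0.80048 mol, giving 0.80048 Fe and 0.80048 O.
32.03 wt% SiO2 ÷ 60.083 g/mol = 0.53310 mol, giving 0.53310 Si and 1.06620 O.
Oxygen sums to 2.11951; scaling by 4/2.11951 = 1.88723 puts the formula on 4 O.
Si: 0.53310 × 1.88723 = 1.006 atoms per formula unit.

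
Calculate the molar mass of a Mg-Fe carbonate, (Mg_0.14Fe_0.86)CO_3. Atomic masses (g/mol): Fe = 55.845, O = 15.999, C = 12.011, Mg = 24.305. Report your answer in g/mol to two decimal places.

Mg: 0.14 × 24.305 = 3.4027
Fe: 0.86 × 55.845 = 48.0267
C: 1 × 12.011 = 12.0110
O: 3 × 15.999 = 47.9970
Summing the contributions gives the formula mass.

111.44 g/mol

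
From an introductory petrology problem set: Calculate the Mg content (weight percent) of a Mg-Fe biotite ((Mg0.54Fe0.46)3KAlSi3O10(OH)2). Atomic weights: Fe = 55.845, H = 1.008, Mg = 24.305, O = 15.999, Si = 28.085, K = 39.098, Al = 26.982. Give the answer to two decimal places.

8.55 weight percent

M((Mg0.54Fe0.46)3KAlSi3O10(OH)2) = 460.779 g/mol.
Mg contributes 1.62 × 24.305 = 39.374 g per mole.
39.374/460.779 = 0.0855 → 8.55%.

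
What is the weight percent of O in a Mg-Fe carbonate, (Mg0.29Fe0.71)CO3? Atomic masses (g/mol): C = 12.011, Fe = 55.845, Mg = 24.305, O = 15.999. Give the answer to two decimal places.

Formula mass = 0.29*24.305 + 0.71*55.845 + 1*12.011 + 3*15.999 = 106.706 g/mol, of which 47.997 g is O.
So O makes up 47.997/106.706 = 0.4498 of the mass, i.e. 44.98%.

44.98 mass %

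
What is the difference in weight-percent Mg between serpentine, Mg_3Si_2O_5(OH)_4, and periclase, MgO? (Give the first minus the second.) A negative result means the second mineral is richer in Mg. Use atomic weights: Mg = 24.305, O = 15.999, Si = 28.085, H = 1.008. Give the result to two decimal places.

-33.99 percentage points

Mg in Mg_3Si_2O_5(OH)_4: molar mass 277.108 g/mol; 3×24.305 = 72.915 g → 26.31 wt%.
Mg in MgO: molar mass 40.304 g/mol; 1×24.305 = 24.305 g → 60.30 wt%.
Difference = 26.31 − 60.30 = -33.99 percentage points.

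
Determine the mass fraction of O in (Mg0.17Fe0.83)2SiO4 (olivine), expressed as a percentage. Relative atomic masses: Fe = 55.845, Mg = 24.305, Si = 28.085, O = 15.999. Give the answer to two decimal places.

33.15 mass %

M((Mg0.17Fe0.83)2SiO4) = 193.047 g/mol.
O contributes 4 × 15.999 = 63.996 g per mole.
63.996/193.047 = 0.3315 → 33.15%.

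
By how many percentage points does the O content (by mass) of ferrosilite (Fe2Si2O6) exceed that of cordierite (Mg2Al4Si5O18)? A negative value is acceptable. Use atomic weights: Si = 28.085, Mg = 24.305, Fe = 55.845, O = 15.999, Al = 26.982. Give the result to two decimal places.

-12.85 percentage points

First mineral: 95.994 g O in 263.854 g formula = 36.38 wt% O.
Second mineral: 287.982 g O in 584.945 g formula = 49.23 wt% O.
36.38% − 49.23% gives a difference of -12.85 percentage points.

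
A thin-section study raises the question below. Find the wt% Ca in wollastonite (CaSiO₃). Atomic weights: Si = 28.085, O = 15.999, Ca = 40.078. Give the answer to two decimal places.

34.50 weight percent

Formula mass = 1·40.078 + 1·28.085 + 3·15.999 = 116.160 g/mol, of which 40.078 g is Ca.
So Ca makes up 40.078/116.160 = 0.3450 of the mass, i.e. 34.50%.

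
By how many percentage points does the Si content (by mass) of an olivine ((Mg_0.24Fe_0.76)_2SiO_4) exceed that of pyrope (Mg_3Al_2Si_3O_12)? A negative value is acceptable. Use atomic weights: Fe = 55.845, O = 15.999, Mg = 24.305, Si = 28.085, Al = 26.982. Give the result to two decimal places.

Si in (Mg_0.24Fe_0.76)_2SiO_4: molar mass 188.632 g/mol; 1×28.085 = 28.085 g → 14.89 wt%.
Si in Mg_3Al_2Si_3O_12: molar mass 403.122 g/mol; 3×28.085 = 84.255 g → 20.90 wt%.
Difference = 14.89 − 20.90 = -6.01 percentage points.

-6.01 percentage points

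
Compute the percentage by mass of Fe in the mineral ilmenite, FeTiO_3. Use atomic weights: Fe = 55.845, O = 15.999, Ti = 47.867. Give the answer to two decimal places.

Molar mass of FeTiO_3: 1×55.845 + 1×47.867 + 3×15.999 = 151.709 g/mol.
Mass of Fe per formula unit: 1 × 55.845 = 55.845 g.
Weight fraction Fe = 55.845 / 151.709 = 0.3681.

36.81 weight percent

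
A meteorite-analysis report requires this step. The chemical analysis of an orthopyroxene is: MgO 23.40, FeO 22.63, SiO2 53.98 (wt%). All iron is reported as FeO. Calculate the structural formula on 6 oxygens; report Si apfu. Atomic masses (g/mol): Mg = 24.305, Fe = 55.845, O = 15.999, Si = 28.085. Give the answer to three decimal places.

2.002 Si apfu

MgO: 23.40/40.304 = 0.58059 mol → 0.58059 mol Mg, 0.58059 mol O.
FeO: 22.63/71.844 = 0.31499 mol → 0.31499 mol Fe, 0.31499 mol O.
SiO2: 53.98/60.083 = 0.89842 mol → 0.89842 mol Si, 1.79684 mol O.
Total oxygen = 2.69242 mol. Normalization factor = 6/2.69242 = 2.22848.
Si per 6 O = 0.89842 × 2.22848 = 2.002.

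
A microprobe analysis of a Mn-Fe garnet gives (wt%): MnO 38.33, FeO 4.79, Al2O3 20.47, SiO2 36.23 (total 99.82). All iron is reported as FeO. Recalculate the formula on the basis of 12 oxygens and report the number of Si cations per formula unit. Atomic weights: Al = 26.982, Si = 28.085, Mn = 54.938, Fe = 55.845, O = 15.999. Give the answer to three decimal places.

MnO (M=70.937): mol = 0.54034; Mn = 0.54034, O = 0.54034.
FeO (M=71.844): mol = 0.06667; Fe = 0.06667, O = 0.06667.
Al2O3 (M=101.961): mol = 0.20076; Al = 0.40152, O = 0.60228.
SiO2 (M=60.083): mol = 0.60300; Si = 0.60300, O = 1.20600.
ΣO = 2.41529; factor = 12/ΣO = 4.96835.
Si apfu = 0.60300 × 4.96835 = 2.996.

2.996 Si apfu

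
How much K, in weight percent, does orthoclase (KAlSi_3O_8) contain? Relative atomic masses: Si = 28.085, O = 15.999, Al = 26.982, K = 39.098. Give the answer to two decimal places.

14.05 weight percent

Molar mass of KAlSi_3O_8: 1·39.098 + 1·26.982 + 3·28.085 + 8·15.999 = 278.327 g/mol.
Mass of K per formula unit: 1 × 39.098 = 39.098 g.
Weight fraction K = 39.098 / 278.327 = 0.1405.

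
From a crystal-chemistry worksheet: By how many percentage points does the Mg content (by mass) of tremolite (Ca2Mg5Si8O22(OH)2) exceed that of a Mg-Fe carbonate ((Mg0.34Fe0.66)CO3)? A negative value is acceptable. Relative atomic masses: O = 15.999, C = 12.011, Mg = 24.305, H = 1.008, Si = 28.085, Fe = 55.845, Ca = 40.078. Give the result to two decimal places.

7.10 percentage points

Mg in Ca2Mg5Si8O22(OH)2: molar mass 812.353 g/mol; 5×24.305 = 121.525 g → 14.96 wt%.
Mg in (Mg0.34Fe0.66)CO3: molar mass 105.129 g/mol; 0.34×24.305 = 8.264 g → 7.86 wt%.
Difference = 14.96 − 7.86 = 7.10 percentage points.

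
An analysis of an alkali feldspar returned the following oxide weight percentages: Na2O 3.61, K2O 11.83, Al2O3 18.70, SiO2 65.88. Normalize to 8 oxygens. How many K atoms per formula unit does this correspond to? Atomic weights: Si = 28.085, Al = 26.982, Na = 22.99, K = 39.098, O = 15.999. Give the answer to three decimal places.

Na2O: 3.61/61.979 = 0.05825 mol → 0.11650 mol Na, 0.05825 mol O.
K2O: 11.83/94.195 = 0.12559 mol → 0.25118 mol K, 0.12559 mol O.
Al2O3: 18.70/101.961 = 0.18340 mol → 0.36680 mol Al, 0.55020 mol O.
SiO2: 65.88/60.083 = 1.09648 mol → 1.09648 mol Si, 2.19296 mol O.
Total oxygen = 2.92700 mol. Normalization factor = 8/2.92700 = 2.73317.
K per 8 O = 0.25118 × 2.73317 = 0.687.

0.687 K apfu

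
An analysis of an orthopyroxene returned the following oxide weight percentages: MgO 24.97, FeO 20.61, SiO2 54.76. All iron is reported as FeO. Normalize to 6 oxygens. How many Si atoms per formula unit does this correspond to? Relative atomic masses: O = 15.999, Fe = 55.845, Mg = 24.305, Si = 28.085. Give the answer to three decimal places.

24.97 wt% MgO ÷ 40.304 g/mol = 0.61954 mol, giving 0.61954 Mg and 0.61954 O.
20.61 wt% FeO ÷ 71.844 g/mol = 0.28687 mol, giving 0.28687 Fe and 0.28687 O.
54.76 wt% SiO2 ÷ 60.083 g/mol = 0.91141 mol, giving 0.91141 Si and 1.82282 O.
Oxygen sums to 2.72923; scaling by 6/2.72923 = 2.19842 puts the formula on 6 O.
Si: 0.91141 × 2.19842 = 2.004 atoms per formula unit.

2.004 Si apfu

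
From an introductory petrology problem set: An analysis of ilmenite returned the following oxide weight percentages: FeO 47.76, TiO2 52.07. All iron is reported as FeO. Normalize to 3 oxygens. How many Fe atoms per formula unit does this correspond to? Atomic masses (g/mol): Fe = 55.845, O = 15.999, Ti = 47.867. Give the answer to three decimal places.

1.013 Fe apfu

47.76 wt% FeO ÷ 71.844 g/mol = 0.66477 mol, giving 0.66477 Fe and 0.66477 O.
52.07 wt% TiO2 ÷ 79.865 g/mol = 0.65198 mol, giving 0.65198 Ti and 1.30396 O.
Oxygen sums to 1.96873; scaling by 3/1.96873 = 1.52383 puts the formula on 3 O.
Fe: 0.66477 × 1.52383 = 1.013 atoms per formula unit.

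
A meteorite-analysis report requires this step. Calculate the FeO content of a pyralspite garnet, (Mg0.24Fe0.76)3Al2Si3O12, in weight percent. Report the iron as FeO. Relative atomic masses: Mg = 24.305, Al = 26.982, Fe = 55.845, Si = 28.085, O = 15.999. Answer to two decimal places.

34.48 wt%

M((Mg0.24Fe0.76)3Al2Si3O12) = 475.033 g/mol; M(FeO) = 71.844 g/mol.
Moles FeO per formula unit = 2.28 Fe ÷ 1 = 2.2800.
FeO fraction = (2.2800 × 71.844) / 475.033 = 163.804/475.033 = 0.3448.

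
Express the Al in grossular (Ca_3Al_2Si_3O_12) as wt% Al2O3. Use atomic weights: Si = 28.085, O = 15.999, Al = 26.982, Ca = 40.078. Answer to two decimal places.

22.64 wt%

Formula mass = 450.441 g/mol.
2 Al → 1.0000 mol Al2O3 per formula unit; M(Al2O3) = 101.961, so Al2O3 mass = 101.961 g.
101.961/450.441 × 100 = 22.64 wt%.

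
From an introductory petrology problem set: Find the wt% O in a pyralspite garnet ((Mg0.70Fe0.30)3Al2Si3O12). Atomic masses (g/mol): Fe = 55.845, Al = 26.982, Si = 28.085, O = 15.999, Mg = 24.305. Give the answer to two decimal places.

Molar mass of (Mg0.70Fe0.30)3Al2Si3O12: 2.10·24.305 + 0.90·55.845 + 2·26.982 + 3·28.085 + 12·15.999 = 431.508 g/mol.
Mass of O per formula unit: 12 × 15.999 = 191.988 g.
Weight fraction O = 191.988 / 431.508 = 0.4449.

44.49 wt%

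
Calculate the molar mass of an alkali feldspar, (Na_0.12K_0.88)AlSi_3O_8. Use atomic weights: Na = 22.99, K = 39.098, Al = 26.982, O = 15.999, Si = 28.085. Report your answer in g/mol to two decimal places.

276.39 g/mol

The formula mass is the sum 0.12·22.99 + 0.88·39.098 + 1·26.982 + 3·28.085 + 8·15.999.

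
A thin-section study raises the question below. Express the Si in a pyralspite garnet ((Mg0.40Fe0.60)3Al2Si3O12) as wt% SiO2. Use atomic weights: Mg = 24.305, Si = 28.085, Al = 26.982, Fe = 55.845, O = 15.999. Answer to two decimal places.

Molar mass of (Mg0.40Fe0.60)3Al2Si3O12 = 1.20·24.305 + 1.80·55.845 + 2·26.982 + 3·28.085 + 12·15.999 = 459.894 g/mol.
Each formula unit contains 3 Si, equivalent to 3/1 = 3.0000 mol SiO2.
M(SiO2) = 1×28.085 + 2×15.999 = 60.083 g/mol.
Mass of SiO2 per formula unit = 3.0000 × 60.083 = 180.249 g.
SiO2 wt% = 180.249 / 459.894 × 100 = 39.19%.

39.19 wt%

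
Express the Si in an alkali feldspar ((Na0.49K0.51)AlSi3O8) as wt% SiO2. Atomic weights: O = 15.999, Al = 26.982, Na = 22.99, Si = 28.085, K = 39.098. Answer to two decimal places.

66.65 wt%

M((Na0.49K0.51)AlSi3O8) = 270.434 g/mol; M(SiO2) = 60.083 g/mol.
Moles SiO2 per formula unit = 3 Si ÷ 1 = 3.0000.
SiO2 fraction = (3.0000 × 60.083) / 270.434 = 180.249/270.434 = 0.6665.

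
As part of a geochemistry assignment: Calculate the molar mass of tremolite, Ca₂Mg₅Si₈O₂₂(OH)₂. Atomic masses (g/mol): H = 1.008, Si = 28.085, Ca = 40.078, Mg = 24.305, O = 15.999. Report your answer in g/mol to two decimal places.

812.35 g/mol

The formula mass is the sum 2(40.078) + 5(24.305) + 8(28.085) + 24(15.999) + 2(1.008).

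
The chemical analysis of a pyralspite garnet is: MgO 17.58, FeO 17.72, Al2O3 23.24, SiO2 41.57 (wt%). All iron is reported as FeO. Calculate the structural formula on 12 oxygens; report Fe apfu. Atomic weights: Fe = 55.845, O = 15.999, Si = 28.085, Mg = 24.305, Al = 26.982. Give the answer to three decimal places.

1.076 Fe apfu

MgO: 17.58/40.304 = 0.43618 mol → 0.43618 mol Mg, 0.43618 mol O.
FeO: 17.72/71.844 = 0.24665 mol → 0.24665 mol Fe, 0.24665 mol O.
Al2O3: 23.24/101.961 = 0.22793 mol → 0.45586 mol Al, 0.68379 mol O.
SiO2: 41.57/60.083 = 0.69188 mol → 0.69188 mol Si, 1.38376 mol O.
Total oxygen = 2.75038 mol. Normalization factor = 12/2.75038 = 4.36303.
Fe per 12 O = 0.24665 × 4.36303 = 1.076.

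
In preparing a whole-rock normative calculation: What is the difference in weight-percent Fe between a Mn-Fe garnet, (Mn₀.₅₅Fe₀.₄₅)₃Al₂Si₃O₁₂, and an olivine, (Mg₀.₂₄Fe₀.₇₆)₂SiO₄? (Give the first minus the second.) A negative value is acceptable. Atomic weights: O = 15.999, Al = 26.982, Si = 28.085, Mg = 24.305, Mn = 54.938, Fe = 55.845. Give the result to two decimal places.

Fe in (Mn₀.₅₅Fe₀.₄₅)₃Al₂Si₃O₁₂: molar mass 496.245 g/mol; 1.35×55.845 = 75.391 g → 15.19 wt%.
Fe in (Mg₀.₂₄Fe₀.₇₆)₂SiO₄: molar mass 188.632 g/mol; 1.52×55.845 = 84.884 g → 45.00 wt%.
Difference = 15.19 − 45.00 = -29.81 percentage points.

-29.81 percentage points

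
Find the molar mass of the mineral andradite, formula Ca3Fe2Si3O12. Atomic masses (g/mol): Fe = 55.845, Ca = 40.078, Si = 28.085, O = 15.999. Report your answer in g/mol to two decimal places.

Ca: 3 × 40.078 = 120.2340
Fe: 2 × 55.845 = 111.6900
Si: 3 × 28.085 = 84.2550
O: 12 × 15.999 = 191.9880
Summing the contributions gives the formula mass.

508.17 g/mol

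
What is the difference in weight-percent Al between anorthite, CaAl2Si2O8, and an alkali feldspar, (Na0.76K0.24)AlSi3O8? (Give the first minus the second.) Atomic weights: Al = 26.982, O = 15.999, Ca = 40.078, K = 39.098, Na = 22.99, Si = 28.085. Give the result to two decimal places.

M(CaAl2Si2O8) = 278.204 g/mol, so wt% Al = 53.964/278.204 × 100 = 19.40%.
M((Na0.76K0.24)AlSi3O8) = 266.085 g/mol, so wt% Al = 26.982/266.085 × 100 = 10.14%.
19.40 − 10.14 = 9.26 pp.

9.26 percentage points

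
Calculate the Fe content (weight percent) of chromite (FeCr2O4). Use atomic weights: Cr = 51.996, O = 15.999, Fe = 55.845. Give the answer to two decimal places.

24.95 weight percent

Molar mass of FeCr2O4: 1*55.845 + 2*51.996 + 4*15.999 = 223.833 g/mol.
Mass of Fe per formula unit: 1 × 55.845 = 55.845 g.
Weight fraction Fe = 55.845 / 223.833 = 0.2495.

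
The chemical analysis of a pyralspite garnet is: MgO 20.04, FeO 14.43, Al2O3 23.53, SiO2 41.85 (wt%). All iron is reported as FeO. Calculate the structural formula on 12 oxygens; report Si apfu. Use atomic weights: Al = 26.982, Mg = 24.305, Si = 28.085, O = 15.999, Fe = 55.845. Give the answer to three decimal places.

3.003 Si apfu

MgO: 20.04/40.304 = 0.49722 mol → 0.49722 mol Mg, 0.49722 mol O.
FeO: 14.43/71.844 = 0.20085 mol → 0.20085 mol Fe, 0.20085 mol O.
Al2O3: 23.53/101.961 = 0.23077 mol → 0.46154 mol Al, 0.69231 mol O.
SiO2: 41.85/60.083 = 0.69654 mol → 0.69654 mol Si, 1.39308 mol O.
Total oxygen = 2.78346 mol. Normalization factor = 12/2.78346 = 4.31118.
Si per 12 O = 0.69654 × 4.31118 = 3.003.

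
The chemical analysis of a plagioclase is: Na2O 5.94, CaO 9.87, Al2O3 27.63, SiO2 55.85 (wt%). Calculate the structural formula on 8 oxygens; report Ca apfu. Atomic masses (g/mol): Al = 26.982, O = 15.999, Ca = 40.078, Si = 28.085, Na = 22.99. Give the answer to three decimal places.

0.478 Ca apfu

Na2O (M=61.979): mol = 0.09584; Na = 0.19168, O = 0.09584.
CaO (M=56.077): mol = 0.17601; Ca = 0.17601, O = 0.17601.
Al2O3 (M=101.961): mol = 0.27099; Al = 0.54198, O = 0.81297.
SiO2 (M=60.083): mol = 0.92955; Si = 0.92955, O = 1.85910.
ΣO = 2.94392; factor = 8/ΣO = 2.71747.
Ca apfu = 0.17601 × 2.71747 = 0.478.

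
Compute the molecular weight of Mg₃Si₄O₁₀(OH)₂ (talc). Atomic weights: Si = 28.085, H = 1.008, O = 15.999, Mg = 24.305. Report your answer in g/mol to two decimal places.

The formula mass is the sum 3*24.305 + 4*28.085 + 12*15.999 + 2*1.008.

379.26 g/mol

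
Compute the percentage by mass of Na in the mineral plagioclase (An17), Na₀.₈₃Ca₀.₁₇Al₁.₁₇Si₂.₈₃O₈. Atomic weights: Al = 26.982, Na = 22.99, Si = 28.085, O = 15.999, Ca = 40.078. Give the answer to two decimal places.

7.20 mass %

Molar mass of Na₀.₈₃Ca₀.₁₇Al₁.₁₇Si₂.₈₃O₈: 0.83·22.99 + 0.17·40.078 + 1.17·26.982 + 2.83·28.085 + 8·15.999 = 264.936 g/mol.
Mass of Na per formula unit: 0.83 × 22.99 = 19.082 g.
Weight fraction Na = 19.082 / 264.936 = 0.0720.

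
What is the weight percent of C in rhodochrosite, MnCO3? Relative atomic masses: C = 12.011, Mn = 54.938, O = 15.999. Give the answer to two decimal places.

Formula mass = 1*54.938 + 1*12.011 + 3*15.999 = 114.946 g/mol, of which 12.011 g is C.
So C makes up 12.011/114.946 = 0.1045 of the mass, i.e. 10.45%.

10.45 wt%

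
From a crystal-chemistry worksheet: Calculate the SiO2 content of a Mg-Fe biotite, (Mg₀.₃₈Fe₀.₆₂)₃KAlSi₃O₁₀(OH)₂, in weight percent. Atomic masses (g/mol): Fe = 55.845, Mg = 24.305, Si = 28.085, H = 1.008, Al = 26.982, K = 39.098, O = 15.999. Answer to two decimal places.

37.87 wt%

Formula mass = 475.918 g/mol.
3 Si → 3.0000 mol SiO2 per formula unit; M(SiO2) = 60.083, so SiO2 mass = 180.249 g.
180.249/475.918 × 100 = 37.87 wt%.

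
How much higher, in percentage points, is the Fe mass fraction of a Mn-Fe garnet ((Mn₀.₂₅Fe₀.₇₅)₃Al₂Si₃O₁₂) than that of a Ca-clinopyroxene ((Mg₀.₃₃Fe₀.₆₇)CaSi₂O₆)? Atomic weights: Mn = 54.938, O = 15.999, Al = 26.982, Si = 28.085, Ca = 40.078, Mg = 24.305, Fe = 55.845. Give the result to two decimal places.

9.54 percentage points

Fe in (Mn₀.₂₅Fe₀.₇₅)₃Al₂Si₃O₁₂: molar mass 497.062 g/mol; 2.25×55.845 = 125.651 g → 25.28 wt%.
Fe in (Mg₀.₃₃Fe₀.₆₇)CaSi₂O₆: molar mass 237.679 g/mol; 0.67×55.845 = 37.416 g → 15.74 wt%.
Difference = 25.28 − 15.74 = 9.54 percentage points.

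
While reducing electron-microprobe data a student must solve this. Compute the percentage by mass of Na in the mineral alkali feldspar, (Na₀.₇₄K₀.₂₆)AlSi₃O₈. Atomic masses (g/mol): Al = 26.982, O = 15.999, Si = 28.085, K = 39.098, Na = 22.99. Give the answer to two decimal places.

6.39 mass %

Formula mass = 0.74·22.99 + 0.26·39.098 + 1·26.982 + 3·28.085 + 8·15.999 = 266.407 g/mol, of which 17.013 g is Na.
So Na makes up 17.013/266.407 = 0.0639 of the mass, i.e. 6.39%.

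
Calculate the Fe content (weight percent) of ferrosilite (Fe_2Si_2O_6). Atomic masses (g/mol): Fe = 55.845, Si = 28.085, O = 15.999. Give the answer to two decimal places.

Formula mass = 2×55.845 + 2×28.085 + 6×15.999 = 263.854 g/mol, of which 111.690 g is Fe.
So Fe makes up 111.690/263.854 = 0.4233 of the mass, i.e. 42.33%.

42.33 weight percent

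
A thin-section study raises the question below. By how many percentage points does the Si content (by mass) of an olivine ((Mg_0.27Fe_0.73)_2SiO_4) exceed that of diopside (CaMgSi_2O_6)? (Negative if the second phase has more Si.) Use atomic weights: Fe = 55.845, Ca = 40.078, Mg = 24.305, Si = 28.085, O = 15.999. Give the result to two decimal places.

First mineral: 28.085 g Si in 186.739 g formula = 15.04 wt% Si.
Second mineral: 56.170 g Si in 216.547 g formula = 25.94 wt% Si.
15.04% − 25.94% gives a difference of -10.90 percentage points.

-10.90 percentage points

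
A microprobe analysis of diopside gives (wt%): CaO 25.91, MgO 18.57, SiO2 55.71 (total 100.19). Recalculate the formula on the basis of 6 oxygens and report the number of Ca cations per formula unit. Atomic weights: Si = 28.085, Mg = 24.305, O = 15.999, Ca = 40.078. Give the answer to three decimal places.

25.91 wt% CaO ÷ 56.077 g/mol = 0.46204 mol, giving 0.46204 Ca and 0.46204 O.
18.57 wt% MgO ÷ 40.304 g/mol = 0.46075 mol, giving 0.46075 Mg and 0.46075 O.
55.71 wt% SiO2 ÷ 60.083 g/mol = 0.92722 mol, giving 0.92722 Si and 1.85444 O.
Oxygen sums to 2.77723; scaling by 6/2.77723 = 2.16043 puts the formula on 6 O.
Ca: 0.46204 × 2.16043 = 0.998 atoms per formula unit.

0.998 Ca apfu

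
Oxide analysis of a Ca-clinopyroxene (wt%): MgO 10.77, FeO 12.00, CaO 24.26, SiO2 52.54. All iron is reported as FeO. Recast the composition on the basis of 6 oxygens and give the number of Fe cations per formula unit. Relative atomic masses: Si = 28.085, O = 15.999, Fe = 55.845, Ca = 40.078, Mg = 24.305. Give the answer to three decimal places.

MgO: 10.77/40.304 = 0.26722 mol → 0.26722 mol Mg, 0.26722 mol O.
FeO: 12.00/71.844 = 0.16703 mol → 0.16703 mol Fe, 0.16703 mol O.
CaO: 24.26/56.077 = 0.43262 mol → 0.43262 mol Ca, 0.43262 mol O.
SiO2: 52.54/60.083 = 0.87446 mol → 0.87446 mol Si, 1.74892 mol O.
Total oxygen = 2.61579 mol. Normalization factor = 6/2.61579 = 2.29376.
Fe per 6 O = 0.16703 × 2.29376 = 0.383.

0.383 Fe apfu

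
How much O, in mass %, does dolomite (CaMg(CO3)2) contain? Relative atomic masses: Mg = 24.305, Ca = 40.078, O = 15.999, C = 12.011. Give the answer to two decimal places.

Molar mass of CaMg(CO3)2: 1×40.078 + 1×24.305 + 2×12.011 + 6×15.999 = 184.399 g/mol.
Mass of O per formula unit: 6 × 15.999 = 95.994 g.
Weight fraction O = 95.994 / 184.399 = 0.5206.

52.06 mass %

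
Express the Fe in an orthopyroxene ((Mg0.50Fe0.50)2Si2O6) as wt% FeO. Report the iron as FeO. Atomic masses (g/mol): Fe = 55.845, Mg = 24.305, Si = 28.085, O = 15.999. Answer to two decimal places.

Formula mass = 232.314 g/mol.
1 Fe → 1.0000 mol FeO per formula unit; M(FeO) = 71.844, so FeO mass = 71.844 g.
71.844/232.314 × 100 = 30.93 wt%.

30.93 wt%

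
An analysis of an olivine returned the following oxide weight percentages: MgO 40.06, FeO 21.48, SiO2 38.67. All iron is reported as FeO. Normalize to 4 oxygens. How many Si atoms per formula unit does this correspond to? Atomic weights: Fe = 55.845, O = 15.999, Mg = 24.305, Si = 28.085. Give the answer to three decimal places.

0.998 Si apfu

40.06 wt% MgO ÷ 40.304 g/mol = 0.99395 mol, giving 0.99395 Mg and 0.99395 O.
21.48 wt% FeO ÷ 71.844 g/mol = 0.29898 mol, giving 0.29898 Fe and 0.29898 O.
38.67 wt% SiO2 ÷ 60.083 g/mol = 0.64361 mol, giving 0.64361 Si and 1.28722 O.
Oxygen sums to 2.58015; scaling by 4/2.58015 = 1.55030 puts the formula on 4 O.
Si: 0.64361 × 1.55030 = 0.998 atoms per formula unit.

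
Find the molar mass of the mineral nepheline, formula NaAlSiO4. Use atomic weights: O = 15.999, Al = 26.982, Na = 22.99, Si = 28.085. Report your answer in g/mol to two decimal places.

142.05 g/mol

Na: 1 × 22.99 = 22.9900
Al: 1 × 26.982 = 26.9820
Si: 1 × 28.085 = 28.0850
O: 4 × 15.999 = 63.9960
Summing the contributions gives the formula mass.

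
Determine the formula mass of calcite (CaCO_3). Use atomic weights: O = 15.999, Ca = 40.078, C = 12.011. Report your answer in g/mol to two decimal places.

100.09 g/mol

The formula mass is the sum 1·40.078 + 1·12.011 + 3·15.999.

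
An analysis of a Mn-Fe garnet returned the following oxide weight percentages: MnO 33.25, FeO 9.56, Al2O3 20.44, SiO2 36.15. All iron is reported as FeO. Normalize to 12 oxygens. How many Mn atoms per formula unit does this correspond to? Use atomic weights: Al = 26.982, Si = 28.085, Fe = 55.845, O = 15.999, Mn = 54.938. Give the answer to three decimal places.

2.337 Mn apfu

MnO (M=70.937): mol = 0.46873; Mn = 0.46873, O = 0.46873.
FeO (M=71.844): mol = 0.13307; Fe = 0.13307, O = 0.13307.
Al2O3 (M=101.961): mol = 0.20047; Al = 0.40094, O = 0.60141.
SiO2 (M=60.083): mol = 0.60167; Si = 0.60167, O = 1.20334.
ΣO = 2.40655; factor = 12/ΣO = 4.98639.
Mn apfu = 0.46873 × 4.98639 = 2.337.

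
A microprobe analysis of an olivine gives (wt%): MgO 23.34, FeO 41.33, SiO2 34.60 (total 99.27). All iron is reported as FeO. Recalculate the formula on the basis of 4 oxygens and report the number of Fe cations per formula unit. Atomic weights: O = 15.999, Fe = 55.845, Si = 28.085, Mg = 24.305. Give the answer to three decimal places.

MgO (M=40.304): mol = 0.57910; Mg = 0.57910, O = 0.57910.
FeO (M=71.844): mol = 0.57527; Fe = 0.57527, O = 0.57527.
SiO2 (M=60.083): mol = 0.57587; Si = 0.57587, O = 1.15174.
ΣO = 2.30611; factor = 4/ΣO = 1.73452.
Fe apfu = 0.57527 × 1.73452 = 0.998.

0.998 Fe apfu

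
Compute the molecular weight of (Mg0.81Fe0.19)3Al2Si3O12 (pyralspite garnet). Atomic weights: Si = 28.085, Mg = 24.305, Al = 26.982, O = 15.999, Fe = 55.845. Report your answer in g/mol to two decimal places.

421.10 g/mol

M = 2.43·24.305 + 0.57·55.845 + 2·26.982 + 3·28.085 + 12·15.999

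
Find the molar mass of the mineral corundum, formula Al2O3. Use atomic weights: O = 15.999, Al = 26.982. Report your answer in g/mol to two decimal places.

M = 2(26.982) + 3(15.999)

101.96 g/mol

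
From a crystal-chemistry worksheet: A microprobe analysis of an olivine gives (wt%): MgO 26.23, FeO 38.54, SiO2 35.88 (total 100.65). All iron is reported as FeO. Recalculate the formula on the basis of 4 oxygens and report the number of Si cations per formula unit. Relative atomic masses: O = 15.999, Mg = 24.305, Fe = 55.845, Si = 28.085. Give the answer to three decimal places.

MgO (M=40.304): mol = 0.65080; Mg = 0.65080, O = 0.65080.
FeO (M=71.844): mol = 0.53644; Fe = 0.53644, O = 0.53644.
SiO2 (M=60.083): mol = 0.59717; Si = 0.59717, O = 1.19434.
ΣO = 2.38158; factor = 4/ΣO = 1.67956.
Si apfu = 0.59717 × 1.67956 = 1.003.

1.003 Si apfu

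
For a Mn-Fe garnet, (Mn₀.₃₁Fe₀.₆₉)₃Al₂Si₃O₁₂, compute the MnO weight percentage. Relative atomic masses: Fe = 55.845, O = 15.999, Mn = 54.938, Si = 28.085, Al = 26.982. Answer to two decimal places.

Formula mass = 496.898 g/mol.
0.93 Mn → 0.9300 mol MnO per formula unit; M(MnO) = 70.937, so MnO mass = 65.971 g.
65.971/496.898 × 100 = 13.28 wt%.

13.28 wt%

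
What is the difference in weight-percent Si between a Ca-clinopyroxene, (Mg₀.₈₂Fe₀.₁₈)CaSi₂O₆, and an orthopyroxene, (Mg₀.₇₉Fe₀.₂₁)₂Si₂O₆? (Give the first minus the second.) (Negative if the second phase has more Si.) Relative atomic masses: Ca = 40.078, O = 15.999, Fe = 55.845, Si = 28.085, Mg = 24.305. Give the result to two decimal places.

-0.97 percentage points

Si in (Mg₀.₈₂Fe₀.₁₈)CaSi₂O₆: molar mass 222.224 g/mol; 2×28.085 = 56.170 g → 25.28 wt%.
Si in (Mg₀.₇₉Fe₀.₂₁)₂Si₂O₆: molar mass 214.021 g/mol; 2×28.085 = 56.170 g → 26.25 wt%.
Difference = 25.28 − 26.25 = -0.97 percentage points.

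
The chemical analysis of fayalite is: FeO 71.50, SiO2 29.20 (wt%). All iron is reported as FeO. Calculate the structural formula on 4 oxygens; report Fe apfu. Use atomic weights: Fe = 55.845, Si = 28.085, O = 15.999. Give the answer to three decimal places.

2.024 Fe apfu

FeO (M=71.844): mol = 0.99521; Fe = 0.99521, O = 0.99521.
SiO2 (M=60.083): mol = 0.48599; Si = 0.48599, O = 0.97198.
ΣO = 1.96719; factor = 4/ΣO = 2.03336.
Fe apfu = 0.99521 × 2.03336 = 2.024.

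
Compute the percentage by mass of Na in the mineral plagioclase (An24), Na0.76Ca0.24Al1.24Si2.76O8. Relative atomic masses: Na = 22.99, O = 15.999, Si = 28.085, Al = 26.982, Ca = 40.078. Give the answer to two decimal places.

6.57 weight percent

Formula mass = 0.76·22.99 + 0.24·40.078 + 1.24·26.982 + 2.76·28.085 + 8·15.999 = 266.055 g/mol, of which 17.472 g is Na.
So Na makes up 17.472/266.055 = 0.0657 of the mass, i.e. 6.57%.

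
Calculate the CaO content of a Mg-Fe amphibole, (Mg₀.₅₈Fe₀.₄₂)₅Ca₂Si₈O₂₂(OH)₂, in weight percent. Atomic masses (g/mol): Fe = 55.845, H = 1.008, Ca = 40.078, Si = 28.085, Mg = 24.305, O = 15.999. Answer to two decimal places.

12.77 wt%

Formula mass = 878.587 g/mol.
2 Ca → 2.0000 mol CaO per formula unit; M(CaO) = 56.077, so CaO mass = 112.154 g.
112.154/878.587 × 100 = 12.77 wt%.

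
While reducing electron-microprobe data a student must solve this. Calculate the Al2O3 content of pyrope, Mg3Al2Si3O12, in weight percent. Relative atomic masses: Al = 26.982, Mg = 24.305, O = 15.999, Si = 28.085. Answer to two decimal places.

25.29 wt%

Formula mass = 403.122 g/mol.
2 Al → 1.0000 mol Al2O3 per formula unit; M(Al2O3) = 101.961, so Al2O3 mass = 101.961 g.
101.961/403.122 × 100 = 25.29 wt%.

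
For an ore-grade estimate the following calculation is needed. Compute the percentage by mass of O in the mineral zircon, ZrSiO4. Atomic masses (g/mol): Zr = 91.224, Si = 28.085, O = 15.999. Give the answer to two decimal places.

34.91 mass %

Formula mass = 1*91.224 + 1*28.085 + 4*15.999 = 183.305 g/mol, of which 63.996 g is O.
So O makes up 63.996/183.305 = 0.3491 of the mass, i.e. 34.91%.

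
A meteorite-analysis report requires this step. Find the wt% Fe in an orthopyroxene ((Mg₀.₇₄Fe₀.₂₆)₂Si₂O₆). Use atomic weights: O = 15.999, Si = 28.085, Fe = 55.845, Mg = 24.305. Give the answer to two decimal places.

13.37 weight percent

M((Mg₀.₇₄Fe₀.₂₆)₂Si₂O₆) = 217.175 g/mol.
Fe contributes 0.52 × 55.845 = 29.039 g per mole.
29.039/217.175 = 0.1337 → 13.37%.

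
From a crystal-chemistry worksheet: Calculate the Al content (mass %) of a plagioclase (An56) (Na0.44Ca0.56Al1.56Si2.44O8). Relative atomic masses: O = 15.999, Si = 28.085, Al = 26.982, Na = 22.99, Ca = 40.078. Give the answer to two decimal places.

15.52 mass %

Molar mass of Na0.44Ca0.56Al1.56Si2.44O8: 0.44*22.99 + 0.56*40.078 + 1.56*26.982 + 2.44*28.085 + 8*15.999 = 271.171 g/mol.
Mass of Al per formula unit: 1.56 × 26.982 = 42.092 g.
Weight fraction Al = 42.092 / 271.171 = 0.1552.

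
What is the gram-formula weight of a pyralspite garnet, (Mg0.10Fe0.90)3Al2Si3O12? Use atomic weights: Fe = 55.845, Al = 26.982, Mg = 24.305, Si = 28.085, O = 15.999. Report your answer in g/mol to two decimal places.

M = 0.30(24.305) + 2.70(55.845) + 2(26.982) + 3(28.085) + 12(15.999)

488.28 g/mol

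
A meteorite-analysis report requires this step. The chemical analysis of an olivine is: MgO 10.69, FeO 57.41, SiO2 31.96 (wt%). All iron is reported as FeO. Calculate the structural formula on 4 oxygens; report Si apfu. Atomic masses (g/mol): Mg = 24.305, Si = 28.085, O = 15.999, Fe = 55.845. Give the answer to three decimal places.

MgO: 10.69/40.304 = 0.26523 mol → 0.26523 mol Mg, 0.26523 mol O.
FeO: 57.41/71.844 = 0.79909 mol → 0.79909 mol Fe, 0.79909 mol O.
SiO2: 31.96/60.083 = 0.53193 mol → 0.53193 mol Si, 1.06386 mol O.
Total oxygen = 2.12818 mol. Normalization factor = 4/2.12818 = 1.87954.
Si per 4 O = 0.53193 × 1.87954 = 1.000.

1.000 Si apfu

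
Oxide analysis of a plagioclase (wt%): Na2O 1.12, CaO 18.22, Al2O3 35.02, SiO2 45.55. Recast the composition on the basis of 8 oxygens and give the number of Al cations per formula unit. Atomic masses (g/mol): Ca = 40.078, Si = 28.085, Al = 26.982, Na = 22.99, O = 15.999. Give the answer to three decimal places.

1.902 Al apfu

Na2O (M=61.979): mol = 0.01807; Na = 0.03614, O = 0.01807.
CaO (M=56.077): mol = 0.32491; Ca = 0.32491, O = 0.32491.
Al2O3 (M=101.961): mol = 0.34346; Al = 0.68692, O = 1.03038.
SiO2 (M=60.083): mol = 0.75812; Si = 0.75812, O = 1.51624.
ΣO = 2.88960; factor = 8/ΣO = 2.76855.
Al apfu = 0.68692 × 2.76855 = 1.902.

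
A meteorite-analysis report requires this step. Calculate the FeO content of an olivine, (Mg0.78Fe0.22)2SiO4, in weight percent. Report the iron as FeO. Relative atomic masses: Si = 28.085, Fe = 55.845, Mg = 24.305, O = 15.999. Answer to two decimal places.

Formula mass = 154.569 g/mol.
0.44 Fe → 0.4400 mol FeO per formula unit; M(FeO) = 71.844, so FeO mass = 31.611 g.
31.611/154.569 × 100 = 20.45 wt%.

20.45 wt%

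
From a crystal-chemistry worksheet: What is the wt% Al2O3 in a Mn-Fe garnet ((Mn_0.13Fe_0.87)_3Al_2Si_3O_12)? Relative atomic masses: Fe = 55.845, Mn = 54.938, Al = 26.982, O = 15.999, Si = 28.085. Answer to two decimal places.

Molar mass of (Mn_0.13Fe_0.87)_3Al_2Si_3O_12 = 0.39×54.938 + 2.61×55.845 + 2×26.982 + 3×28.085 + 12×15.999 = 497.388 g/mol.
Each formula unit contains 2 Al, equivalent to 2/2 = 1.0000 mol Al2O3.
M(Al2O3) = 2×26.982 + 3×15.999 = 101.961 g/mol.
Mass of Al2O3 per formula unit = 1.0000 × 101.961 = 101.961 g.
Al2O3 wt% = 101.961 / 497.388 × 100 = 20.50%.

20.50 wt%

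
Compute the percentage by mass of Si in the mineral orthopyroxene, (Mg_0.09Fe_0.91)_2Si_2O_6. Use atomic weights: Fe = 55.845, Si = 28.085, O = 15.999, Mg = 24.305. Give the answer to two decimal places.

M((Mg_0.09Fe_0.91)_2Si_2O_6) = 258.177 g/mol.
Si contributes 2 × 28.085 = 56.170 g per mole.
56.170/258.177 = 0.2176 → 21.76%.

21.76 mass %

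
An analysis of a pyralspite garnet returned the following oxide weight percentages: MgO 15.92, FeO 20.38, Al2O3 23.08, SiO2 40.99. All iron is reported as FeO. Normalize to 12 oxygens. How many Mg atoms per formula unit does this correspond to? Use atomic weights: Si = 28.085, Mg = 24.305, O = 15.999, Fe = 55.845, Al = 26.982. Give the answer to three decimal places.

1.741 Mg apfu

15.92 wt% MgO ÷ 40.304 g/mol = 0.39500 mol, giving 0.39500 Mg and 0.39500 O.
20.38 wt% FeO ÷ 71.844 g/mol = 0.28367 mol, giving 0.28367 Fe and 0.28367 O.
23.08 wt% Al2O3 ÷ 101.961 g/mol = 0.22636 mol, giving 0.45272 Al and 0.67908 O.
40.99 wt% SiO2 ÷ 60.083 g/mol = 0.68222 mol, giving 0.68222 Si and 1.36444 O.
Oxygen sums to 2.72219; scaling by 12/2.72219 = 4.40822 puts the formula on 12 O.
Mg: 0.39500 × 4.40822 = 1.741 atoms per formula unit.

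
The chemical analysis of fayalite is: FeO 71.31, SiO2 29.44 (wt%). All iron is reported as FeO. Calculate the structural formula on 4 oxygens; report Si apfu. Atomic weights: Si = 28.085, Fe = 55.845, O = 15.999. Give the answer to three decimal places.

FeO (M=71.844): mol = 0.99257; Fe = 0.99257, O = 0.99257.
SiO2 (M=60.083): mol = 0.48999; Si = 0.48999, O = 0.97998.
ΣO = 1.97255; factor = 4/ΣO = 2.02783.
Si apfu = 0.48999 × 2.02783 = 0.994.

0.994 Si apfu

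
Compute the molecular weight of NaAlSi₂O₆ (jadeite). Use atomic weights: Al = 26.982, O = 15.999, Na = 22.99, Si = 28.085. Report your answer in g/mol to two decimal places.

202.14 g/mol

Na: 1 × 22.99 = 22.9900
Al: 1 × 26.982 = 26.9820
Si: 2 × 28.085 = 56.1700
O: 6 × 15.999 = 95.9940
Summing the contributions gives the formula mass.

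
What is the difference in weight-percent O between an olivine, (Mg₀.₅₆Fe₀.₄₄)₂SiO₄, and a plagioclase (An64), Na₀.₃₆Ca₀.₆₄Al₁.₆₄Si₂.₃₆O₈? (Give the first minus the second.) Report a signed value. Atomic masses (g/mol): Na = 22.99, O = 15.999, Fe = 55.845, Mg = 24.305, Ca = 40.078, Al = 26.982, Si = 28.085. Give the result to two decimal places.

-8.99 percentage points

First mineral: 63.996 g O in 168.446 g formula = 37.99 wt% O.
Second mineral: 127.992 g O in 272.449 g formula = 46.98 wt% O.
37.99% − 46.98% gives a difference of -8.99 percentage points.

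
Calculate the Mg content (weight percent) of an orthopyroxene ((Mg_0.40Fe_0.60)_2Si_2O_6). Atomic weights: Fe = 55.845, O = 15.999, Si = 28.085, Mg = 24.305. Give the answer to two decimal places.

M((Mg_0.40Fe_0.60)_2Si_2O_6) = 238.622 g/mol.
Mg contributes 0.80 × 24.305 = 19.444 g per mole.
19.444/238.622 = 0.0815 → 8.15%.

8.15 weight percent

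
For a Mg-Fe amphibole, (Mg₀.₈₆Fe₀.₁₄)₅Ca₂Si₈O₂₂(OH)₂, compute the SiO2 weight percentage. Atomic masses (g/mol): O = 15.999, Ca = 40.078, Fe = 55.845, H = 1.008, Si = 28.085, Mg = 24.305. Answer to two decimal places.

Formula mass = 834.431 g/mol.
8 Si → 8.0000 mol SiO2 per formula unit; M(SiO2) = 60.083, so SiO2 mass = 480.664 g.
480.664/834.431 × 100 = 57.60 wt%.

57.60 wt%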